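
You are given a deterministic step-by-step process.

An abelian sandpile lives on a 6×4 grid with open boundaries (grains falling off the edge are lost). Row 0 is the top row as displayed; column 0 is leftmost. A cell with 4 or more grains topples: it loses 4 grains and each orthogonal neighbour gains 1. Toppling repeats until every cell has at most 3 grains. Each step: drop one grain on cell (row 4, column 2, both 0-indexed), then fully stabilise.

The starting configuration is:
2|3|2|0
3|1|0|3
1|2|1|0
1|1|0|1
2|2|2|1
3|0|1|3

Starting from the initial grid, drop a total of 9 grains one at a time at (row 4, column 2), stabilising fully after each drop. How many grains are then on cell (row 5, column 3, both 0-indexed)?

step 0: 2|3|2|0
3|1|0|3
1|2|1|0
1|1|0|1
2|2|2|1
3|0|1|3
step 1: 2|3|2|0
3|1|0|3
1|2|1|0
1|1|0|1
2|2|3|1
3|0|1|3
step 2: 2|3|2|0
3|1|0|3
1|2|1|0
1|1|1|1
2|3|0|2
3|0|2|3
step 3: 2|3|2|0
3|1|0|3
1|2|1|0
1|1|1|1
2|3|1|2
3|0|2|3
step 4: 2|3|2|0
3|1|0|3
1|2|1|0
1|1|1|1
2|3|2|2
3|0|2|3
step 5: 2|3|2|0
3|1|0|3
1|2|1|0
1|1|1|1
2|3|3|2
3|0|2|3
step 6: 2|3|2|0
3|1|0|3
1|2|1|0
1|2|2|1
3|0|1|3
3|1|3|3
step 7: 2|3|2|0
3|1|0|3
1|2|1|0
1|2|2|1
3|0|2|3
3|1|3|3
step 8: 2|3|2|0
3|1|0|3
1|2|1|0
1|2|2|1
3|0|3|3
3|1|3|3
step 9: 2|3|2|0
3|1|0|3
1|2|1|0
1|2|3|2
3|1|2|1
3|2|1|1

1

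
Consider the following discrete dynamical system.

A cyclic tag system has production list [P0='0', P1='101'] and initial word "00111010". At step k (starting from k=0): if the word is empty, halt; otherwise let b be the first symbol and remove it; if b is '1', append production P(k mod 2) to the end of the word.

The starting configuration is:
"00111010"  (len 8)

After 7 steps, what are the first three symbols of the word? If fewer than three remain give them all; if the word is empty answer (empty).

001

0) "00111010"  (len 8)
1) "0111010"  (len 7)
2) "111010"  (len 6)
3) "110100"  (len 6)
4) "10100101"  (len 8)
5) "01001010"  (len 8)
6) "1001010"  (len 7)
7) "0010100"  (len 7)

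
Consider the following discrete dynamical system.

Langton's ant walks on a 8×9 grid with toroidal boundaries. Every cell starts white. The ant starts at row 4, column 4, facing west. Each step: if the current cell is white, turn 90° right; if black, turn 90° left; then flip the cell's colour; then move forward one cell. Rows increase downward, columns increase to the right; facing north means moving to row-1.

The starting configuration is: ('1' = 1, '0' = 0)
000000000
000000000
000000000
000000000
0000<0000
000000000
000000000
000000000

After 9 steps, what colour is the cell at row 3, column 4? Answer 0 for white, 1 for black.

0) 000000000
000000000
000000000
000000000
0000<0000
000000000
000000000
000000000
1) 000000000
000000000
000000000
0000^0000
000010000
000000000
000000000
000000000
2) 000000000
000000000
000000000
00001>000
000010000
000000000
000000000
000000000
3) 000000000
000000000
000000000
000011000
00001v000
000000000
000000000
000000000
4) 000000000
000000000
000000000
000011000
0000<1000
000000000
000000000
000000000
5) 000000000
000000000
000000000
000011000
000001000
0000v0000
000000000
000000000
6) 000000000
000000000
000000000
000011000
000001000
000<10000
000000000
000000000
7) 000000000
000000000
000000000
000011000
000^01000
000110000
000000000
000000000
8) 000000000
000000000
000000000
000011000
0001>1000
000110000
000000000
000000000
9) 000000000
000000000
000000000
000011000
000111000
0001v0000
000000000
000000000

1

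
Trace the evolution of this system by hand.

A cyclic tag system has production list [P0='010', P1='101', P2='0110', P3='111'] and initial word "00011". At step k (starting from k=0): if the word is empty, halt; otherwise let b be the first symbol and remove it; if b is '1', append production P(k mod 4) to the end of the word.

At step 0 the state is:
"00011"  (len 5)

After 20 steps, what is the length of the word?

23

step 0: "00011"  (len 5)
step 1: "0011"  (len 4)
step 2: "011"  (len 3)
step 3: "11"  (len 2)
step 4: "1111"  (len 4)
step 5: "111010"  (len 6)
step 6: "11010101"  (len 8)
step 7: "10101010110"  (len 11)
step 8: "0101010110111"  (len 13)
step 9: "101010110111"  (len 12)
step 10: "01010110111101"  (len 14)
step 11: "1010110111101"  (len 13)
step 12: "010110111101111"  (len 15)
step 13: "10110111101111"  (len 14)
step 14: "0110111101111101"  (len 16)
step 15: "110111101111101"  (len 15)
step 16: "10111101111101111"  (len 17)
step 17: "0111101111101111010"  (len 19)
step 18: "111101111101111010"  (len 18)
step 19: "111011111011110100110"  (len 21)
step 20: "11011111011110100110111"  (len 23)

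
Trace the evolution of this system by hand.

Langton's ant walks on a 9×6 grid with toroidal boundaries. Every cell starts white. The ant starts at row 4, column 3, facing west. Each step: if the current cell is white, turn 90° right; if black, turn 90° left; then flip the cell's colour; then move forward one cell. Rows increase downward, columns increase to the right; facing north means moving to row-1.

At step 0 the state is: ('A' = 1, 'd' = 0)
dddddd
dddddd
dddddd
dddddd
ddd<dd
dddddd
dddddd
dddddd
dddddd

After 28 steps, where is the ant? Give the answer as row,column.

6,5

k=0  dddddd
dddddd
dddddd
dddddd
ddd<dd
dddddd
dddddd
dddddd
dddddd
k=1  dddddd
dddddd
dddddd
ddd^dd
dddAdd
dddddd
dddddd
dddddd
dddddd
k=2  dddddd
dddddd
dddddd
dddA>d
dddAdd
dddddd
dddddd
dddddd
dddddd
k=3  dddddd
dddddd
dddddd
dddAAd
dddAvd
dddddd
dddddd
dddddd
dddddd
k=4  dddddd
dddddd
dddddd
dddAAd
ddd<Ad
dddddd
dddddd
dddddd
dddddd
k=5  dddddd
dddddd
dddddd
dddAAd
ddddAd
dddvdd
dddddd
dddddd
dddddd
k=6  dddddd
dddddd
dddddd
dddAAd
ddddAd
dd<Add
dddddd
dddddd
dddddd
k=7  dddddd
dddddd
dddddd
dddAAd
dd^dAd
ddAAdd
dddddd
dddddd
dddddd
k=8  dddddd
dddddd
dddddd
dddAAd
ddA>Ad
ddAAdd
dddddd
dddddd
dddddd
k=9  dddddd
dddddd
dddddd
dddAAd
ddAAAd
ddAvdd
dddddd
dddddd
dddddd
k=10  dddddd
dddddd
dddddd
dddAAd
ddAAAd
ddAd>d
dddddd
dddddd
dddddd
k=11  dddddd
dddddd
dddddd
dddAAd
ddAAAd
ddAdAd
ddddvd
dddddd
dddddd
k=12  dddddd
dddddd
dddddd
dddAAd
ddAAAd
ddAdAd
ddd<Ad
dddddd
dddddd
k=13  dddddd
dddddd
dddddd
dddAAd
ddAAAd
ddA^Ad
dddAAd
dddddd
dddddd
k=14  dddddd
dddddd
dddddd
dddAAd
ddAAAd
ddAA>d
dddAAd
dddddd
dddddd
k=15  dddddd
dddddd
dddddd
dddAAd
ddAA^d
ddAAdd
dddAAd
dddddd
dddddd
k=16  dddddd
dddddd
dddddd
dddAAd
ddA<dd
ddAAdd
dddAAd
dddddd
dddddd
k=17  dddddd
dddddd
dddddd
dddAAd
ddAddd
ddAvdd
dddAAd
dddddd
dddddd
k=18  dddddd
dddddd
dddddd
dddAAd
ddAddd
ddAd>d
dddAAd
dddddd
dddddd
k=19  dddddd
dddddd
dddddd
dddAAd
ddAddd
ddAdAd
dddAvd
dddddd
dddddd
k=20  dddddd
dddddd
dddddd
dddAAd
ddAddd
ddAdAd
dddAd>
dddddd
dddddd
k=21  dddddd
dddddd
dddddd
dddAAd
ddAddd
ddAdAd
dddAdA
dddddv
dddddd
k=22  dddddd
dddddd
dddddd
dddAAd
ddAddd
ddAdAd
dddAdA
dddd<A
dddddd
k=23  dddddd
dddddd
dddddd
dddAAd
ddAddd
ddAdAd
dddA^A
ddddAA
dddddd
k=24  dddddd
dddddd
dddddd
dddAAd
ddAddd
ddAdAd
dddAA>
ddddAA
dddddd
k=25  dddddd
dddddd
dddddd
dddAAd
ddAddd
ddAdA^
dddAAd
ddddAA
dddddd
k=26  dddddd
dddddd
dddddd
dddAAd
ddAddd
>dAdAA
dddAAd
ddddAA
dddddd
k=27  dddddd
dddddd
dddddd
dddAAd
ddAddd
AdAdAA
vddAAd
ddddAA
dddddd
k=28  dddddd
dddddd
dddddd
dddAAd
ddAddd
AdAdAA
AddAA<
ddddAA
dddddd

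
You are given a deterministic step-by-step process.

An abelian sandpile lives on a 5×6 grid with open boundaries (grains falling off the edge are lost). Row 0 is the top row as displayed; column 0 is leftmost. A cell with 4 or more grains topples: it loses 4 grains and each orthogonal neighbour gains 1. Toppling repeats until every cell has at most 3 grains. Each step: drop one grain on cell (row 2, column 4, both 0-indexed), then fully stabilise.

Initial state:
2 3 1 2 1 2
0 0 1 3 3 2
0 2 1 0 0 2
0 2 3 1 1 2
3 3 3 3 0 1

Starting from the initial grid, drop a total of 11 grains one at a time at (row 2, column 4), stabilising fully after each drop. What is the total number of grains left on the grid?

54

k=0  2 3 1 2 1 2
0 0 1 3 3 2
0 2 1 0 0 2
0 2 3 1 1 2
3 3 3 3 0 1
k=1  2 3 1 2 1 2
0 0 1 3 3 2
0 2 1 0 1 2
0 2 3 1 1 2
3 3 3 3 0 1
k=2  2 3 1 2 1 2
0 0 1 3 3 2
0 2 1 0 2 2
0 2 3 1 1 2
3 3 3 3 0 1
k=3  2 3 1 2 1 2
0 0 1 3 3 2
0 2 1 0 3 2
0 2 3 1 1 2
3 3 3 3 0 1
k=4  2 3 1 3 2 2
0 0 2 0 1 3
0 2 1 2 1 3
0 2 3 1 2 2
3 3 3 3 0 1
k=5  2 3 1 3 2 2
0 0 2 0 1 3
0 2 1 2 2 3
0 2 3 1 2 2
3 3 3 3 0 1
k=6  2 3 1 3 2 2
0 0 2 0 1 3
0 2 1 2 3 3
0 2 3 1 2 2
3 3 3 3 0 1
k=7  2 3 1 3 2 3
0 0 2 0 3 0
0 2 1 3 1 1
0 2 3 1 3 3
3 3 3 3 0 1
k=8  2 3 1 3 2 3
0 0 2 0 3 0
0 2 1 3 2 1
0 2 3 1 3 3
3 3 3 3 0 1
k=9  2 3 1 3 2 3
0 0 2 0 3 0
0 2 1 3 3 1
0 2 3 1 3 3
3 3 3 3 0 1
k=10  2 3 1 3 3 3
0 0 2 2 0 1
0 2 2 0 3 3
0 2 3 3 1 0
3 3 3 3 1 2
k=11  2 3 1 3 3 3
0 0 2 2 1 2
0 2 2 1 1 0
0 2 3 3 2 1
3 3 3 3 1 2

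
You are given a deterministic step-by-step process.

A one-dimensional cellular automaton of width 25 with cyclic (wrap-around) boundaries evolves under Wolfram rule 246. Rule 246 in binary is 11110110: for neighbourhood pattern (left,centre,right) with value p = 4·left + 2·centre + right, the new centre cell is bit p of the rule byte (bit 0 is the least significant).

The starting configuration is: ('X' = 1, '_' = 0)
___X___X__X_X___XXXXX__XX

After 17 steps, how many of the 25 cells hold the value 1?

21

t=0: ___X___X__X_X___XXXXX__XX
t=1: X_XXX_XXXXXXXX_X_XXXXXX_X
t=2: XX_XXX_XXXXXXXXXX_XXXXXX_
t=3: _XX_XXX_XXXXXXXXXX_XXXXXX
t=4: X_XX_XXX_XXXXXXXXXX_XXXXX
t=5: XX_XX_XXX_XXXXXXXXXX_XXXX
t=6: XXX_XX_XXX_XXXXXXXXXX_XXX
t=7: XXXX_XX_XXX_XXXXXXXXXX_XX
t=8: XXXXX_XX_XXX_XXXXXXXXXX_X
t=9: XXXXXX_XX_XXX_XXXXXXXXXX_
t=10: _XXXXXX_XX_XXX_XXXXXXXXXX
t=11: X_XXXXXX_XX_XXX_XXXXXXXXX
t=12: XX_XXXXXX_XX_XXX_XXXXXXXX
t=13: XXX_XXXXXX_XX_XXX_XXXXXXX
t=14: XXXX_XXXXXX_XX_XXX_XXXXXX
t=15: XXXXX_XXXXXX_XX_XXX_XXXXX
t=16: XXXXXX_XXXXXX_XX_XXX_XXXX
t=17: XXXXXXX_XXXXXX_XX_XXX_XXX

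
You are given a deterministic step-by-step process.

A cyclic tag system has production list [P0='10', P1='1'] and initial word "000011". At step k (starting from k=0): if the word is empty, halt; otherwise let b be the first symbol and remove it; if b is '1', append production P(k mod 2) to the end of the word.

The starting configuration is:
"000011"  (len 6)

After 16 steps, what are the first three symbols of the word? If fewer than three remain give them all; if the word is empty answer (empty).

[0] "000011"  (len 6)
[1] "00011"  (len 5)
[2] "0011"  (len 4)
[3] "011"  (len 3)
[4] "11"  (len 2)
[5] "110"  (len 3)
[6] "101"  (len 3)
[7] "0110"  (len 4)
[8] "110"  (len 3)
[9] "1010"  (len 4)
[10] "0101"  (len 4)
[11] "101"  (len 3)
[12] "011"  (len 3)
[13] "11"  (len 2)
[14] "11"  (len 2)
[15] "110"  (len 3)
[16] "101"  (len 3)

101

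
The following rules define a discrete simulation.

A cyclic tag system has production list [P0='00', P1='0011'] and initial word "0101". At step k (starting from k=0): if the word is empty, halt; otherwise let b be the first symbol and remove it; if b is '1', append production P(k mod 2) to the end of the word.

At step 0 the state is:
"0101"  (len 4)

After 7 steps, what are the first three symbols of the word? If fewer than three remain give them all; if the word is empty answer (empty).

100

step 0: "0101"  (len 4)
step 1: "101"  (len 3)
step 2: "010011"  (len 6)
step 3: "10011"  (len 5)
step 4: "00110011"  (len 8)
step 5: "0110011"  (len 7)
step 6: "110011"  (len 6)
step 7: "1001100"  (len 7)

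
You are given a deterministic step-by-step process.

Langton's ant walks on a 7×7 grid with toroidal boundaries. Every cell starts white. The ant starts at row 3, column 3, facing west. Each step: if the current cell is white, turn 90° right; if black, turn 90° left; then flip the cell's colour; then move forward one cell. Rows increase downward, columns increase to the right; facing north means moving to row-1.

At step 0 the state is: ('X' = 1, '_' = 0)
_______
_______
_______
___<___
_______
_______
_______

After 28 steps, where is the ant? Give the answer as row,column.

k=0  _______
_______
_______
___<___
_______
_______
_______
k=1  _______
_______
___^___
___X___
_______
_______
_______
k=2  _______
_______
___X>__
___X___
_______
_______
_______
k=3  _______
_______
___XX__
___Xv__
_______
_______
_______
k=4  _______
_______
___XX__
___<X__
_______
_______
_______
k=5  _______
_______
___XX__
____X__
___v___
_______
_______
k=6  _______
_______
___XX__
____X__
__<X___
_______
_______
k=7  _______
_______
___XX__
__^_X__
__XX___
_______
_______
k=8  _______
_______
___XX__
__X>X__
__XX___
_______
_______
k=9  _______
_______
___XX__
__XXX__
__Xv___
_______
_______
k=10  _______
_______
___XX__
__XXX__
__X_>__
_______
_______
k=11  _______
_______
___XX__
__XXX__
__X_X__
____v__
_______
k=12  _______
_______
___XX__
__XXX__
__X_X__
___<X__
_______
k=13  _______
_______
___XX__
__XXX__
__X^X__
___XX__
_______
k=14  _______
_______
___XX__
__XXX__
__XX>__
___XX__
_______
k=15  _______
_______
___XX__
__XX^__
__XX___
___XX__
_______
k=16  _______
_______
___XX__
__X<___
__XX___
___XX__
_______
k=17  _______
_______
___XX__
__X____
__Xv___
___XX__
_______
k=18  _______
_______
___XX__
__X____
__X_>__
___XX__
_______
k=19  _______
_______
___XX__
__X____
__X_X__
___Xv__
_______
k=20  _______
_______
___XX__
__X____
__X_X__
___X_>_
_______
k=21  _______
_______
___XX__
__X____
__X_X__
___X_X_
_____v_
k=22  _______
_______
___XX__
__X____
__X_X__
___X_X_
____<X_
k=23  _______
_______
___XX__
__X____
__X_X__
___X^X_
____XX_
k=24  _______
_______
___XX__
__X____
__X_X__
___XX>_
____XX_
k=25  _______
_______
___XX__
__X____
__X_X^_
___XX__
____XX_
k=26  _______
_______
___XX__
__X____
__X_XX>
___XX__
____XX_
k=27  _______
_______
___XX__
__X____
__X_XXX
___XX_v
____XX_
k=28  _______
_______
___XX__
__X____
__X_XXX
___XX<X
____XX_

5,5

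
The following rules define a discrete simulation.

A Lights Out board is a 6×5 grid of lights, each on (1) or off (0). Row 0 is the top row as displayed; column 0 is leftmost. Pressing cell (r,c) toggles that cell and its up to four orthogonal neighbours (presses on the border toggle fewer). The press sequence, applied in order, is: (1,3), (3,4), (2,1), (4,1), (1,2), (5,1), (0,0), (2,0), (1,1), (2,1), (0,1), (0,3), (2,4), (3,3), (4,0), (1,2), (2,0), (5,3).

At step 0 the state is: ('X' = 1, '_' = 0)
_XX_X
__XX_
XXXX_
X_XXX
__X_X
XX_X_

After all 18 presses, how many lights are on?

11

gen 0: _XX_X
__XX_
XXXX_
X_XXX
__X_X
XX_X_
gen 1: _XXXX
____X
XXX__
X_XXX
__X_X
XX_X_
gen 2: _XXXX
____X
XXX_X
X_X__
__X__
XX_X_
gen 3: _XXXX
_X__X
____X
XXX__
__X__
XX_X_
gen 4: _XXXX
_X__X
____X
X_X__
XX___
X__X_
gen 5: _X_XX
__XXX
__X_X
X_X__
XX___
X__X_
gen 6: _X_XX
__XXX
__X_X
X_X__
X____
_XXX_
gen 7: X__XX
X_XXX
__X_X
X_X__
X____
_XXX_
gen 8: X__XX
__XXX
XXX_X
__X__
X____
_XXX_
gen 9: XX_XX
XX_XX
X_X_X
__X__
X____
_XXX_
gen 10: XX_XX
X__XX
_X__X
_XX__
X____
_XXX_
gen 11: __XXX
XX_XX
_X__X
_XX__
X____
_XXX_
gen 12: _____
XX__X
_X__X
_XX__
X____
_XXX_
gen 13: _____
XX___
_X_X_
_XX_X
X____
_XXX_
gen 14: _____
XX___
_X___
_X_X_
X__X_
_XXX_
gen 15: _____
XX___
_X___
XX_X_
_X_X_
XXXX_
gen 16: __X__
X_XX_
_XX__
XX_X_
_X_X_
XXXX_
gen 17: __X__
__XX_
X_X__
_X_X_
_X_X_
XXXX_
gen 18: __X__
__XX_
X_X__
_X_X_
_X___
XX__X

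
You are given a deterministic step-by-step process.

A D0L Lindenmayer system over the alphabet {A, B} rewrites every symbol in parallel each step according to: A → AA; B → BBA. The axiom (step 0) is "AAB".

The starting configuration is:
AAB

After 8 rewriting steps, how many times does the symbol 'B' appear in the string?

256

[0] AAB
[1] AAAABBA
[2] AAAAAAAABBABBAAA
[3] AAAAAAAAAAAAAAAABBABBAAABBABBAAAAAAA
[4] AAAAAAAAAAAAAAAAAAAAAAAAAAAAAAAABBABBAAABBABBAAAAAAABBABBAAABBABBAAAAAAAAAAAAAAA
[5] AAAAAAAAAAAAAAAAAAAAAAAAAAAAAAAAAAAAAAAAAAAAAAAAAAAAAAAAAA…AABBABBAAAAAAABBABBAAABBABBAAAAAAAAAAAAAAAAAAAAAAAAAAAAAAA  (len 176)
[6] AAAAAAAAAAAAAAAAAAAAAAAAAAAAAAAAAAAAAAAAAAAAAAAAAAAAAAAAAA…AAAAAAAAAAAAAAAAAAAAAAAAAAAAAAAAAAAAAAAAAAAAAAAAAAAAAAAAAA  (len 384)
[7] AAAAAAAAAAAAAAAAAAAAAAAAAAAAAAAAAAAAAAAAAAAAAAAAAAAAAAAAAA…AAAAAAAAAAAAAAAAAAAAAAAAAAAAAAAAAAAAAAAAAAAAAAAAAAAAAAAAAA  (len 832)
[8] AAAAAAAAAAAAAAAAAAAAAAAAAAAAAAAAAAAAAAAAAAAAAAAAAAAAAAAAAA…AAAAAAAAAAAAAAAAAAAAAAAAAAAAAAAAAAAAAAAAAAAAAAAAAAAAAAAAAA  (len 1792)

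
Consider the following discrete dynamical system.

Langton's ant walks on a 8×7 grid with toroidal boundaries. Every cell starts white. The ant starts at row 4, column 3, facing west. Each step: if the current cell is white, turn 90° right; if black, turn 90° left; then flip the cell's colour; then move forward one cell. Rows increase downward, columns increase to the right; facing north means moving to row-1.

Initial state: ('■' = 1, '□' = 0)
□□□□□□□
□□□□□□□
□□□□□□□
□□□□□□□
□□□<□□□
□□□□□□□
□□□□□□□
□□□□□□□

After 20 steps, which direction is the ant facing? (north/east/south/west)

east

t=0: □□□□□□□
□□□□□□□
□□□□□□□
□□□□□□□
□□□<□□□
□□□□□□□
□□□□□□□
□□□□□□□
t=1: □□□□□□□
□□□□□□□
□□□□□□□
□□□^□□□
□□□■□□□
□□□□□□□
□□□□□□□
□□□□□□□
t=2: □□□□□□□
□□□□□□□
□□□□□□□
□□□■>□□
□□□■□□□
□□□□□□□
□□□□□□□
□□□□□□□
t=3: □□□□□□□
□□□□□□□
□□□□□□□
□□□■■□□
□□□■v□□
□□□□□□□
□□□□□□□
□□□□□□□
t=4: □□□□□□□
□□□□□□□
□□□□□□□
□□□■■□□
□□□<■□□
□□□□□□□
□□□□□□□
□□□□□□□
t=5: □□□□□□□
□□□□□□□
□□□□□□□
□□□■■□□
□□□□■□□
□□□v□□□
□□□□□□□
□□□□□□□
t=6: □□□□□□□
□□□□□□□
□□□□□□□
□□□■■□□
□□□□■□□
□□<■□□□
□□□□□□□
□□□□□□□
t=7: □□□□□□□
□□□□□□□
□□□□□□□
□□□■■□□
□□^□■□□
□□■■□□□
□□□□□□□
□□□□□□□
t=8: □□□□□□□
□□□□□□□
□□□□□□□
□□□■■□□
□□■>■□□
□□■■□□□
□□□□□□□
□□□□□□□
t=9: □□□□□□□
□□□□□□□
□□□□□□□
□□□■■□□
□□■■■□□
□□■v□□□
□□□□□□□
□□□□□□□
t=10: □□□□□□□
□□□□□□□
□□□□□□□
□□□■■□□
□□■■■□□
□□■□>□□
□□□□□□□
□□□□□□□
t=11: □□□□□□□
□□□□□□□
□□□□□□□
□□□■■□□
□□■■■□□
□□■□■□□
□□□□v□□
□□□□□□□
t=12: □□□□□□□
□□□□□□□
□□□□□□□
□□□■■□□
□□■■■□□
□□■□■□□
□□□<■□□
□□□□□□□
t=13: □□□□□□□
□□□□□□□
□□□□□□□
□□□■■□□
□□■■■□□
□□■^■□□
□□□■■□□
□□□□□□□
t=14: □□□□□□□
□□□□□□□
□□□□□□□
□□□■■□□
□□■■■□□
□□■■>□□
□□□■■□□
□□□□□□□
t=15: □□□□□□□
□□□□□□□
□□□□□□□
□□□■■□□
□□■■^□□
□□■■□□□
□□□■■□□
□□□□□□□
t=16: □□□□□□□
□□□□□□□
□□□□□□□
□□□■■□□
□□■<□□□
□□■■□□□
□□□■■□□
□□□□□□□
t=17: □□□□□□□
□□□□□□□
□□□□□□□
□□□■■□□
□□■□□□□
□□■v□□□
□□□■■□□
□□□□□□□
t=18: □□□□□□□
□□□□□□□
□□□□□□□
□□□■■□□
□□■□□□□
□□■□>□□
□□□■■□□
□□□□□□□
t=19: □□□□□□□
□□□□□□□
□□□□□□□
□□□■■□□
□□■□□□□
□□■□■□□
□□□■v□□
□□□□□□□
t=20: □□□□□□□
□□□□□□□
□□□□□□□
□□□■■□□
□□■□□□□
□□■□■□□
□□□■□>□
□□□□□□□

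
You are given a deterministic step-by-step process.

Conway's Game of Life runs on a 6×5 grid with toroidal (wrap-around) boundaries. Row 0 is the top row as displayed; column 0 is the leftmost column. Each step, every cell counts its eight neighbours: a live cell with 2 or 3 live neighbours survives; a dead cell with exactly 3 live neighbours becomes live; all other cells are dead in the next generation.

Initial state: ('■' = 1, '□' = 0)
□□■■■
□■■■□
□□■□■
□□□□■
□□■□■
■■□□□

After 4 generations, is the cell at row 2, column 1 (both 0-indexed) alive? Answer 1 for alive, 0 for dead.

k=0  □□■■■
□■■■□
□□■□■
□□□□■
□□■□■
■■□□□
k=1  □□□□■
■■□□□
■■■□■
■□□□■
□■□■■
■■□□□
k=2  □□□□■
□□■■□
□□■■□
□□□□□
□■■■□
□■■■□
k=3  □■□□■
□□■□■
□□■■□
□■□□□
□■□■□
■■□□■
k=4  □■■□■
■■■□■
□■■■□
□■□■□
□■□□■
□■□■■

1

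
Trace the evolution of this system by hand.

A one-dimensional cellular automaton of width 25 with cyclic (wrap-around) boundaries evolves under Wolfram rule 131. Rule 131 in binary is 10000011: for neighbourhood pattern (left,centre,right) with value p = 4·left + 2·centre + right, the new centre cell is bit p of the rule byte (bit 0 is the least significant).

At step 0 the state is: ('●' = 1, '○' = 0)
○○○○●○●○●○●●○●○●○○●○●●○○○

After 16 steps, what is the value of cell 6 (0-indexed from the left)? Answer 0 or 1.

0) ○○○○●○●○●○●●○●○●○○●○●●○○○
1) ●●●●○○○○○○○○○○○○○●○○○○○●●
2) ●●●○○●●●●●●●●●●●●○○●●●●○●
3) ●●○○●○●●●●●●●●●●○○●○●●○○○
4) ○○○●○○○●●●●●●●●○○●○○○○○●●
5) ○●●○○●●○●●●●●●○○●○○●●●●○○
6) ●○○○●○○○○●●●●○○●○○●○●●○○●
7) ○○●●○○●●●○●●○○●○○●○○○○○●○
8) ●●○○○●○●○○○○○●○○●○○●●●●○○
9) ○○○●●○○○○●●●●○○●○○●○●●○○●
10) ○●●○○○●●●○●●○○●○○●○○○○○●○
11) ●○○○●●○●○○○○○●○○●○○●●●●○○
12) ○○●●○○○○○●●●●○○●○○●○●●○○●
13) ○●○○○●●●●○●●○○●○○●○○○○○●○
14) ●○○●●○●●○○○○○●○○●○○●●●●○○
15) ○○●○○○○○○●●●●○○●○○●○●●○○●
16) ○●○○●●●●●○●●○○●○○●○○○○○●○

1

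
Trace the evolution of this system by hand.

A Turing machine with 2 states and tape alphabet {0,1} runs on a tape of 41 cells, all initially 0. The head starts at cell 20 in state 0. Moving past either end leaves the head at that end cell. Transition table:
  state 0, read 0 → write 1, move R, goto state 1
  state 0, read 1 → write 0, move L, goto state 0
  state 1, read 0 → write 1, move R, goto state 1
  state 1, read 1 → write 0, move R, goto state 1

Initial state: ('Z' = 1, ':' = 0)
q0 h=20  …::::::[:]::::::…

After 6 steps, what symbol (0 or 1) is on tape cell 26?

gen 0: q0 h=20  …::::::[:]::::::…
gen 1: q1 h=21  …:::::Z[:]::::::…
gen 2: q1 h=22  …::::ZZ[:]::::::…
gen 3: q1 h=23  …:::ZZZ[:]::::::…
gen 4: q1 h=24  …::ZZZZ[:]::::::…
gen 5: q1 h=25  …:ZZZZZ[:]::::::…
gen 6: q1 h=26  …ZZZZZZ[:]::::::…

0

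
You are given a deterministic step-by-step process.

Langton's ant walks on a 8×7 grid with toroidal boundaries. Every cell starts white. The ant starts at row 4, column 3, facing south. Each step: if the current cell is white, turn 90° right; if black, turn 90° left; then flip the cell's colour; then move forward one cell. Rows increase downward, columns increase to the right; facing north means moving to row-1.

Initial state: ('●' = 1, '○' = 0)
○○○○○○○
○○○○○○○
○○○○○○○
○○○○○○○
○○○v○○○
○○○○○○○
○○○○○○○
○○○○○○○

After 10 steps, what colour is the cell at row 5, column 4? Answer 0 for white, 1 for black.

1

step 0: ○○○○○○○
○○○○○○○
○○○○○○○
○○○○○○○
○○○v○○○
○○○○○○○
○○○○○○○
○○○○○○○
step 1: ○○○○○○○
○○○○○○○
○○○○○○○
○○○○○○○
○○<●○○○
○○○○○○○
○○○○○○○
○○○○○○○
step 2: ○○○○○○○
○○○○○○○
○○○○○○○
○○^○○○○
○○●●○○○
○○○○○○○
○○○○○○○
○○○○○○○
step 3: ○○○○○○○
○○○○○○○
○○○○○○○
○○●>○○○
○○●●○○○
○○○○○○○
○○○○○○○
○○○○○○○
step 4: ○○○○○○○
○○○○○○○
○○○○○○○
○○●●○○○
○○●v○○○
○○○○○○○
○○○○○○○
○○○○○○○
step 5: ○○○○○○○
○○○○○○○
○○○○○○○
○○●●○○○
○○●○>○○
○○○○○○○
○○○○○○○
○○○○○○○
step 6: ○○○○○○○
○○○○○○○
○○○○○○○
○○●●○○○
○○●○●○○
○○○○v○○
○○○○○○○
○○○○○○○
step 7: ○○○○○○○
○○○○○○○
○○○○○○○
○○●●○○○
○○●○●○○
○○○<●○○
○○○○○○○
○○○○○○○
step 8: ○○○○○○○
○○○○○○○
○○○○○○○
○○●●○○○
○○●^●○○
○○○●●○○
○○○○○○○
○○○○○○○
step 9: ○○○○○○○
○○○○○○○
○○○○○○○
○○●●○○○
○○●●>○○
○○○●●○○
○○○○○○○
○○○○○○○
step 10: ○○○○○○○
○○○○○○○
○○○○○○○
○○●●^○○
○○●●○○○
○○○●●○○
○○○○○○○
○○○○○○○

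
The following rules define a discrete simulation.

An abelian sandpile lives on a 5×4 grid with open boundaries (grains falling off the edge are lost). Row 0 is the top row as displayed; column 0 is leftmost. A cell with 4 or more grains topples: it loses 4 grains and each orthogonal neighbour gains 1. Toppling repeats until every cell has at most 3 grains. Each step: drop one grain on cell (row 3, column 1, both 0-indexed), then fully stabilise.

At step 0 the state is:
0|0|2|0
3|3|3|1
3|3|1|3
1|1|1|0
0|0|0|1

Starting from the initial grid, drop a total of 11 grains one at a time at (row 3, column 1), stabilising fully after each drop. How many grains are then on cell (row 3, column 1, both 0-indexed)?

1

gen 0: 0|0|2|0
3|3|3|1
3|3|1|3
1|1|1|0
0|0|0|1
gen 1: 0|0|2|0
3|3|3|1
3|3|1|3
1|2|1|0
0|0|0|1
gen 2: 0|0|2|0
3|3|3|1
3|3|1|3
1|3|1|0
0|0|0|1
gen 3: 1|1|3|0
1|2|0|2
1|2|3|3
3|1|2|0
0|1|0|1
gen 4: 1|1|3|0
1|2|0|2
1|2|3|3
3|2|2|0
0|1|0|1
gen 5: 1|1|3|0
1|2|0|2
1|2|3|3
3|3|2|0
0|1|0|1
gen 6: 1|1|3|0
1|2|0|2
2|3|3|3
0|1|3|0
1|2|0|1
gen 7: 1|1|3|0
1|2|0|2
2|3|3|3
0|2|3|0
1|2|0|1
gen 8: 1|1|3|0
1|2|0|2
2|3|3|3
0|3|3|0
1|2|0|1
gen 9: 1|1|3|0
1|3|1|3
3|1|2|0
1|2|1|2
1|3|1|1
gen 10: 1|1|3|0
1|3|1|3
3|1|2|0
1|3|1|2
1|3|1|1
gen 11: 1|1|3|0
1|3|1|3
3|2|2|0
2|1|2|2
2|0|2|1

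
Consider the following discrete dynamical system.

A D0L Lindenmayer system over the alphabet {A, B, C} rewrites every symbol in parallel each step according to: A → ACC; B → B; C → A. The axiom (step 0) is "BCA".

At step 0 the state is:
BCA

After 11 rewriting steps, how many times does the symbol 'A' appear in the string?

2048

[0] BCA
[1] BAACC
[2] BACCACCAA
[3] BACCAAACCAAACCACC
[4] BACCAAACCACCACCAAACCACCACCAAACCAA
[5] BACCAAACCACCACCAAACCAAACCAAACCACCACCAAACCAAACCAAACCACCACCAAACCACC
[6] BACCAAACCACCACCAAACCAAACCAAACCACCACCAAACCACCACCAAACCACCACC…CCACCACCAAACCACCACCAAACCACCACCAAACCAAACCAAACCACCACCAAACCAA  (len 129)
[7] BACCAAACCACCACCAAACCAAACCAAACCACCACCAAACCACCACCAAACCACCACC…CACCACCAAACCACCACCAAACCACCACCAAACCAAACCAAACCACCACCAAACCACC  (len 257)
[8] BACCAAACCACCACCAAACCAAACCAAACCACCACCAAACCACCACCAAACCACCACC…CCACCACCAAACCACCACCAAACCACCACCAAACCAAACCAAACCACCACCAAACCAA  (len 513)
[9] BACCAAACCACCACCAAACCAAACCAAACCACCACCAAACCACCACCAAACCACCACC…CACCACCAAACCACCACCAAACCACCACCAAACCAAACCAAACCACCACCAAACCACC  (len 1025)
[10] BACCAAACCACCACCAAACCAAACCAAACCACCACCAAACCACCACCAAACCACCACC…CCACCACCAAACCACCACCAAACCACCACCAAACCAAACCAAACCACCACCAAACCAA  (len 2049)
[11] BACCAAACCACCACCAAACCAAACCAAACCACCACCAAACCACCACCAAACCACCACC…CACCACCAAACCACCACCAAACCACCACCAAACCAAACCAAACCACCACCAAACCACC  (len 4097)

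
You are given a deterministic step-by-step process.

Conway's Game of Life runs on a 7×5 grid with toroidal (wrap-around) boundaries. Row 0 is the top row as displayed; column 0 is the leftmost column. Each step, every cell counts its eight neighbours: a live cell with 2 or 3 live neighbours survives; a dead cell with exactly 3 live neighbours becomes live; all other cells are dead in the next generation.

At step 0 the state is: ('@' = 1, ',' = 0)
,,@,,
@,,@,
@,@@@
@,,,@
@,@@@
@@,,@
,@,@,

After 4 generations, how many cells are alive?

11

0) ,,@,,
@,,@,
@,@@@
@,,,@
@,@@@
@@,,@
,@,@,
1) ,@@@@
@,,,,
,,@,,
,,,,,
,,@,,
,,,,,
,@,@@
2) ,@,,,
@,,,@
,,,,,
,,,,,
,,,,,
,,@@,
,@,,@
3) ,@,,@
@,,,,
,,,,,
,,,,,
,,,,,
,,@@,
@@,@,
4) ,@@,@
@,,,,
,,,,,
,,,,,
,,,,,
,@@@@
@@,@,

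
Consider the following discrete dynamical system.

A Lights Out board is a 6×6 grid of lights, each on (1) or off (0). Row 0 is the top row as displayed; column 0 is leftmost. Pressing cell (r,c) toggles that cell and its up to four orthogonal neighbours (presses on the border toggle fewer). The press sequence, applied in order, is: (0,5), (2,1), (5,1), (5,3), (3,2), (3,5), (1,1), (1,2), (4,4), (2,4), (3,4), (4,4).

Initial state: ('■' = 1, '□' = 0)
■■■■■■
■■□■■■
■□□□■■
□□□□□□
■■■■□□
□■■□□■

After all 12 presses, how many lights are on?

16

step 0: ■■■■■■
■■□■■■
■□□□■■
□□□□□□
■■■■□□
□■■□□■
step 1: ■■■■□□
■■□■■□
■□□□■■
□□□□□□
■■■■□□
□■■□□■
step 2: ■■■■□□
■□□■■□
□■■□■■
□■□□□□
■■■■□□
□■■□□■
step 3: ■■■■□□
■□□■■□
□■■□■■
□■□□□□
■□■■□□
■□□□□■
step 4: ■■■■□□
■□□■■□
□■■□■■
□■□□□□
■□■□□□
■□■■■■
step 5: ■■■■□□
■□□■■□
□■□□■■
□□■■□□
■□□□□□
■□■■■■
step 6: ■■■■□□
■□□■■□
□■□□■□
□□■■■■
■□□□□■
■□■■■■
step 7: ■□■■□□
□■■■■□
□□□□■□
□□■■■■
■□□□□■
■□■■■■
step 8: ■□□■□□
□□□□■□
□□■□■□
□□■■■■
■□□□□■
■□■■■■
step 9: ■□□■□□
□□□□■□
□□■□■□
□□■■□■
■□□■■□
■□■■□■
step 10: ■□□■□□
□□□□□□
□□■■□■
□□■■■■
■□□■■□
■□■■□■
step 11: ■□□■□□
□□□□□□
□□■■■■
□□■□□□
■□□■□□
■□■■□■
step 12: ■□□■□□
□□□□□□
□□■■■■
□□■□■□
■□□□■■
■□■■■■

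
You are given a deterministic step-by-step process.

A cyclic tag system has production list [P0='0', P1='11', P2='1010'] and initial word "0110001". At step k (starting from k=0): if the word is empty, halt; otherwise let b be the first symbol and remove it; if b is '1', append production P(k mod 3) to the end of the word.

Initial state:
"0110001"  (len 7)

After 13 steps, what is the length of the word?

[0] "0110001"  (len 7)
[1] "110001"  (len 6)
[2] "1000111"  (len 7)
[3] "0001111010"  (len 10)
[4] "001111010"  (len 9)
[5] "01111010"  (len 8)
[6] "1111010"  (len 7)
[7] "1110100"  (len 7)
[8] "11010011"  (len 8)
[9] "10100111010"  (len 11)
[10] "01001110100"  (len 11)
[11] "1001110100"  (len 10)
[12] "0011101001010"  (len 13)
[13] "011101001010"  (len 12)

12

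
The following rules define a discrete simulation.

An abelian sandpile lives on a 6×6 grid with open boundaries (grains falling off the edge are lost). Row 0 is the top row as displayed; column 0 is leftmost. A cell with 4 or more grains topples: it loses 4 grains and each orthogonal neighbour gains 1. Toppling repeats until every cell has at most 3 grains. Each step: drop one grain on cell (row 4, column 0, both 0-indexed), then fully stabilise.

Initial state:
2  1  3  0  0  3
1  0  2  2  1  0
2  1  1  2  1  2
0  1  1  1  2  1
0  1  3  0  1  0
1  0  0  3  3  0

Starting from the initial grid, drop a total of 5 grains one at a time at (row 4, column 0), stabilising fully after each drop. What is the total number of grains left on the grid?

0) 2  1  3  0  0  3
1  0  2  2  1  0
2  1  1  2  1  2
0  1  1  1  2  1
0  1  3  0  1  0
1  0  0  3  3  0
1) 2  1  3  0  0  3
1  0  2  2  1  0
2  1  1  2  1  2
0  1  1  1  2  1
1  1  3  0  1  0
1  0  0  3  3  0
2) 2  1  3  0  0  3
1  0  2  2  1  0
2  1  1  2  1  2
0  1  1  1  2  1
2  1  3  0  1  0
1  0  0  3  3  0
3) 2  1  3  0  0  3
1  0  2  2  1  0
2  1  1  2  1  2
0  1  1  1  2  1
3  1  3  0  1  0
1  0  0  3  3  0
4) 2  1  3  0  0  3
1  0  2  2  1  0
2  1  1  2  1  2
1  1  1  1  2  1
0  2  3  0  1  0
2  0  0  3  3  0
5) 2  1  3  0  0  3
1  0  2  2  1  0
2  1  1  2  1  2
1  1  1  1  2  1
1  2  3  0  1  0
2  0  0  3  3  0

46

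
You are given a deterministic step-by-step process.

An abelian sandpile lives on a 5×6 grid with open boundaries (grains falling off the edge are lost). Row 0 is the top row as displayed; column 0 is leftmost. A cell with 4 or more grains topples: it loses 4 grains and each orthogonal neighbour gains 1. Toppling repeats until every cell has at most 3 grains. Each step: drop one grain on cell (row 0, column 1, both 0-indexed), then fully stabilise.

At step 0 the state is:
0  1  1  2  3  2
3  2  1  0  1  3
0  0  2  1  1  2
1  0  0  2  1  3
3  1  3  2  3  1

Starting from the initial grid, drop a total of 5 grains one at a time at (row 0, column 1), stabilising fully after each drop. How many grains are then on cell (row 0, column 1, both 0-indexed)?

2

[0] 0  1  1  2  3  2
3  2  1  0  1  3
0  0  2  1  1  2
1  0  0  2  1  3
3  1  3  2  3  1
[1] 0  2  1  2  3  2
3  2  1  0  1  3
0  0  2  1  1  2
1  0  0  2  1  3
3  1  3  2  3  1
[2] 0  3  1  2  3  2
3  2  1  0  1  3
0  0  2  1  1  2
1  0  0  2  1  3
3  1  3  2  3  1
[3] 1  0  2  2  3  2
3  3  1  0  1  3
0  0  2  1  1  2
1  0  0  2  1  3
3  1  3  2  3  1
[4] 1  1  2  2  3  2
3  3  1  0  1  3
0  0  2  1  1  2
1  0  0  2  1  3
3  1  3  2  3  1
[5] 1  2  2  2  3  2
3  3  1  0  1  3
0  0  2  1  1  2
1  0  0  2  1  3
3  1  3  2  3  1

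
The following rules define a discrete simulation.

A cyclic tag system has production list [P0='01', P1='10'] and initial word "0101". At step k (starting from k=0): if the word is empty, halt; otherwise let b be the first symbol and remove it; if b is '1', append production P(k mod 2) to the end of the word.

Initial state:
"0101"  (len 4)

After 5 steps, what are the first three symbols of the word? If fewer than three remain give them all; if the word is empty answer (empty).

0) "0101"  (len 4)
1) "101"  (len 3)
2) "0110"  (len 4)
3) "110"  (len 3)
4) "1010"  (len 4)
5) "01001"  (len 5)

010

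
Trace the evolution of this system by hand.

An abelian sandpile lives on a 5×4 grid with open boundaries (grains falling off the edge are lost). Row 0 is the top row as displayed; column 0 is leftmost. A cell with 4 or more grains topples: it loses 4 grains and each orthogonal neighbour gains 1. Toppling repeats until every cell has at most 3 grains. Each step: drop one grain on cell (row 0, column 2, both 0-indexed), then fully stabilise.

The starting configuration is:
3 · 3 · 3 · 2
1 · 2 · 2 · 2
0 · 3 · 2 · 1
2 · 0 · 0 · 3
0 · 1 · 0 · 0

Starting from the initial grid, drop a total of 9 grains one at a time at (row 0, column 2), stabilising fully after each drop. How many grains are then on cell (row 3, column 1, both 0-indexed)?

1

[0] 3 · 3 · 3 · 2
1 · 2 · 2 · 2
0 · 3 · 2 · 1
2 · 0 · 0 · 3
0 · 1 · 0 · 0
[1] 0 · 1 · 1 · 3
2 · 3 · 3 · 2
0 · 3 · 2 · 1
2 · 0 · 0 · 3
0 · 1 · 0 · 0
[2] 0 · 1 · 2 · 3
2 · 3 · 3 · 2
0 · 3 · 2 · 1
2 · 0 · 0 · 3
0 · 1 · 0 · 0
[3] 0 · 1 · 3 · 3
2 · 3 · 3 · 2
0 · 3 · 2 · 1
2 · 0 · 0 · 3
0 · 1 · 0 · 0
[4] 0 · 3 · 2 · 1
3 · 1 · 3 · 0
1 · 1 · 0 · 3
2 · 1 · 1 · 3
0 · 1 · 0 · 0
[5] 0 · 3 · 3 · 1
3 · 1 · 3 · 0
1 · 1 · 0 · 3
2 · 1 · 1 · 3
0 · 1 · 0 · 0
[6] 1 · 0 · 2 · 2
3 · 3 · 0 · 1
1 · 1 · 1 · 3
2 · 1 · 1 · 3
0 · 1 · 0 · 0
[7] 1 · 0 · 3 · 2
3 · 3 · 0 · 1
1 · 1 · 1 · 3
2 · 1 · 1 · 3
0 · 1 · 0 · 0
[8] 1 · 1 · 0 · 3
3 · 3 · 1 · 1
1 · 1 · 1 · 3
2 · 1 · 1 · 3
0 · 1 · 0 · 0
[9] 1 · 1 · 1 · 3
3 · 3 · 1 · 1
1 · 1 · 1 · 3
2 · 1 · 1 · 3
0 · 1 · 0 · 0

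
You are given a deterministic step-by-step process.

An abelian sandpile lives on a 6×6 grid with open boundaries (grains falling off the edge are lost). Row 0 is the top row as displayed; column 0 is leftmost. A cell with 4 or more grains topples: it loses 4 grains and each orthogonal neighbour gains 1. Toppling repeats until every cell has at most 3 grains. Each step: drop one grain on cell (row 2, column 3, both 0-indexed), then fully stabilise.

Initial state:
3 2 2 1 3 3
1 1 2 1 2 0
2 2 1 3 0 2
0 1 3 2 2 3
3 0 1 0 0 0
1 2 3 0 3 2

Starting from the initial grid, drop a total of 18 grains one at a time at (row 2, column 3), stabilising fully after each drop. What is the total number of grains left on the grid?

t=0: 3 2 2 1 3 3
1 1 2 1 2 0
2 2 1 3 0 2
0 1 3 2 2 3
3 0 1 0 0 0
1 2 3 0 3 2
t=1: 3 2 2 1 3 3
1 1 2 2 2 0
2 2 2 0 1 2
0 1 3 3 2 3
3 0 1 0 0 0
1 2 3 0 3 2
t=2: 3 2 2 1 3 3
1 1 2 2 2 0
2 2 2 1 1 2
0 1 3 3 2 3
3 0 1 0 0 0
1 2 3 0 3 2
t=3: 3 2 2 1 3 3
1 1 2 2 2 0
2 2 2 2 1 2
0 1 3 3 2 3
3 0 1 0 0 0
1 2 3 0 3 2
t=4: 3 2 2 1 3 3
1 1 2 2 2 0
2 2 2 3 1 2
0 1 3 3 2 3
3 0 1 0 0 0
1 2 3 0 3 2
t=5: 3 2 2 1 3 3
1 1 3 3 2 0
2 3 0 2 2 2
0 2 1 1 3 3
3 0 2 1 0 0
1 2 3 0 3 2
t=6: 3 2 2 1 3 3
1 1 3 3 2 0
2 3 0 3 2 2
0 2 1 1 3 3
3 0 2 1 0 0
1 2 3 0 3 2
t=7: 3 2 3 2 3 3
1 2 0 1 3 0
2 3 2 1 3 2
0 2 1 2 3 3
3 0 2 1 0 0
1 2 3 0 3 2
t=8: 3 2 3 2 3 3
1 2 0 1 3 0
2 3 2 2 3 2
0 2 1 2 3 3
3 0 2 1 0 0
1 2 3 0 3 2
t=9: 3 2 3 2 3 3
1 2 0 1 3 0
2 3 2 3 3 2
0 2 1 2 3 3
3 0 2 1 0 0
1 2 3 0 3 2
t=10: 3 2 3 3 1 0
1 2 0 3 1 3
2 3 3 2 3 0
0 2 2 0 2 1
3 0 2 2 1 1
1 2 3 0 3 2
t=11: 3 2 3 3 1 0
1 2 0 3 1 3
2 3 3 3 3 0
0 2 2 0 2 1
3 0 2 2 1 1
1 2 3 0 3 2
t=12: 3 3 0 1 2 0
1 3 3 1 3 3
3 0 1 3 0 1
0 3 3 1 3 1
3 0 2 2 1 1
1 2 3 0 3 2
t=13: 3 3 0 1 2 0
1 3 3 2 3 3
3 0 2 0 1 1
0 3 3 2 3 1
3 0 2 2 1 1
1 2 3 0 3 2
t=14: 3 3 0 1 2 0
1 3 3 2 3 3
3 0 2 1 1 1
0 3 3 2 3 1
3 0 2 2 1 1
1 2 3 0 3 2
t=15: 3 3 0 1 2 0
1 3 3 2 3 3
3 0 2 2 1 1
0 3 3 2 3 1
3 0 2 2 1 1
1 2 3 0 3 2
t=16: 3 3 0 1 2 0
1 3 3 2 3 3
3 0 2 3 1 1
0 3 3 2 3 1
3 0 2 2 1 1
1 2 3 0 3 2
t=17: 3 3 0 1 2 0
1 3 3 3 3 3
3 0 3 0 2 1
0 3 3 3 3 1
3 0 2 2 1 1
1 2 3 0 3 2
t=18: 3 3 0 1 2 0
1 3 3 3 3 3
3 0 3 1 2 1
0 3 3 3 3 1
3 0 2 2 1 1
1 2 3 0 3 2

68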